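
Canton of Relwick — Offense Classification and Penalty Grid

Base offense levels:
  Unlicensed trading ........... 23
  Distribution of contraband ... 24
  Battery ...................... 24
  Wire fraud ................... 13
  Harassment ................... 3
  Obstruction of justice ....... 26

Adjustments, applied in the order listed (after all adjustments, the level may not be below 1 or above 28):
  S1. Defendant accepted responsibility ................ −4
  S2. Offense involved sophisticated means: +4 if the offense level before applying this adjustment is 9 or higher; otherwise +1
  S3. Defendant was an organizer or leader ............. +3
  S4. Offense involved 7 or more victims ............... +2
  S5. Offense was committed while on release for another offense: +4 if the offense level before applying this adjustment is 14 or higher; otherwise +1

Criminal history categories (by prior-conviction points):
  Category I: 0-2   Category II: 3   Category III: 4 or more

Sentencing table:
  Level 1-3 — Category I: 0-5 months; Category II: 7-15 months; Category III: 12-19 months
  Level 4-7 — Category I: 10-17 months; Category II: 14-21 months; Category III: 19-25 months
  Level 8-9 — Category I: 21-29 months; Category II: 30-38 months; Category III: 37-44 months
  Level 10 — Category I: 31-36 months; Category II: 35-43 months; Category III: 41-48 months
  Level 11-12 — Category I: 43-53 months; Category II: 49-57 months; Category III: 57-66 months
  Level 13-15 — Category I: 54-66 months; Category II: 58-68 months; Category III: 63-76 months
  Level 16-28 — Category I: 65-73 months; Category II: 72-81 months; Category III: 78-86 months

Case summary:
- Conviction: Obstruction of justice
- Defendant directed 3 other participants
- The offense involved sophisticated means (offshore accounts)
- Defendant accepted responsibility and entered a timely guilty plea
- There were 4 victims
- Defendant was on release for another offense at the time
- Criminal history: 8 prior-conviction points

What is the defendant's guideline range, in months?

Base offense level for obstruction of justice: 26.
S1 applies: 26 − 4 = 22.
S2 applies (level before this adjustment is 22 ≥ 9, so +4): 22 + 4 = 26.
S3 applies: 26 + 3 = 29.
S5 applies (level before this adjustment is 29 ≥ 14, so +4): 29 + 4 = 33.
Level 33 exceeds the maximum of 28; capped at 28.
Final offense level: 28.
Criminal history: 8 prior points → Category III (4+).
Level 28 falls in the 16-28 band.
Grid: Level 16-28 × Category III = 78-86 months.

78-86 months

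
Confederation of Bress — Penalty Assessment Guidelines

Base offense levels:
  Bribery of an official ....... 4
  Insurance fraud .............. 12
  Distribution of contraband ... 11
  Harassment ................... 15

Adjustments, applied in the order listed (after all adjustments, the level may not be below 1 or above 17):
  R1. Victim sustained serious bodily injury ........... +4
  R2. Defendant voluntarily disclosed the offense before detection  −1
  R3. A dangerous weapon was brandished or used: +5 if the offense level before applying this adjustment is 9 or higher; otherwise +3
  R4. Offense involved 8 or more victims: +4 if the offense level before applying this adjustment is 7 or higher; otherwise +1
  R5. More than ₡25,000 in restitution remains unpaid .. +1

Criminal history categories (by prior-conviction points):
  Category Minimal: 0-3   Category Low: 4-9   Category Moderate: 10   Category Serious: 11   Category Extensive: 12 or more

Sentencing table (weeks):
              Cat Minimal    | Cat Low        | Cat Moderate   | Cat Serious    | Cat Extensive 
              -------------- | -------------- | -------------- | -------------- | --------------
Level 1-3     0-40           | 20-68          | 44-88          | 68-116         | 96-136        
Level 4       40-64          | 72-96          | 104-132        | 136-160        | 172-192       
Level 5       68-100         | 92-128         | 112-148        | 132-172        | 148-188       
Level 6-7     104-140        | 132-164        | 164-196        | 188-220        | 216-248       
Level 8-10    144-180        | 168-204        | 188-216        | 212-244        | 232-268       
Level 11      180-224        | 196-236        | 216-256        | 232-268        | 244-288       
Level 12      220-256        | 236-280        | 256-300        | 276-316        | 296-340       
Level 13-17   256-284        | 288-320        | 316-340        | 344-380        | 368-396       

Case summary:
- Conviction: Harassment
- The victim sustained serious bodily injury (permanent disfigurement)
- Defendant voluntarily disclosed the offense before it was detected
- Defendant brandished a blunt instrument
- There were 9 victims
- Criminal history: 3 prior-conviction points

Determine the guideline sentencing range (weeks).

256-284 weeks

Base offense level for harassment: 15.
R1 applies: 15 + 4 = 19.
R2 applies: 19 − 1 = 18.
R3 applies (level before this adjustment is 18 ≥ 9, so +5): 18 + 5 = 23.
R4 applies (level before this adjustment is 23 ≥ 7, so +4): 23 + 4 = 27.
R5 does not apply.
Level 27 exceeds the maximum of 17; capped at 17.
Final offense level: 17.
Criminal history: 3 prior points → Category Minimal (0-3).
Level 17 falls in the 13-17 band.
Grid: Level 13-17 × Category Minimal = 256-284 weeks.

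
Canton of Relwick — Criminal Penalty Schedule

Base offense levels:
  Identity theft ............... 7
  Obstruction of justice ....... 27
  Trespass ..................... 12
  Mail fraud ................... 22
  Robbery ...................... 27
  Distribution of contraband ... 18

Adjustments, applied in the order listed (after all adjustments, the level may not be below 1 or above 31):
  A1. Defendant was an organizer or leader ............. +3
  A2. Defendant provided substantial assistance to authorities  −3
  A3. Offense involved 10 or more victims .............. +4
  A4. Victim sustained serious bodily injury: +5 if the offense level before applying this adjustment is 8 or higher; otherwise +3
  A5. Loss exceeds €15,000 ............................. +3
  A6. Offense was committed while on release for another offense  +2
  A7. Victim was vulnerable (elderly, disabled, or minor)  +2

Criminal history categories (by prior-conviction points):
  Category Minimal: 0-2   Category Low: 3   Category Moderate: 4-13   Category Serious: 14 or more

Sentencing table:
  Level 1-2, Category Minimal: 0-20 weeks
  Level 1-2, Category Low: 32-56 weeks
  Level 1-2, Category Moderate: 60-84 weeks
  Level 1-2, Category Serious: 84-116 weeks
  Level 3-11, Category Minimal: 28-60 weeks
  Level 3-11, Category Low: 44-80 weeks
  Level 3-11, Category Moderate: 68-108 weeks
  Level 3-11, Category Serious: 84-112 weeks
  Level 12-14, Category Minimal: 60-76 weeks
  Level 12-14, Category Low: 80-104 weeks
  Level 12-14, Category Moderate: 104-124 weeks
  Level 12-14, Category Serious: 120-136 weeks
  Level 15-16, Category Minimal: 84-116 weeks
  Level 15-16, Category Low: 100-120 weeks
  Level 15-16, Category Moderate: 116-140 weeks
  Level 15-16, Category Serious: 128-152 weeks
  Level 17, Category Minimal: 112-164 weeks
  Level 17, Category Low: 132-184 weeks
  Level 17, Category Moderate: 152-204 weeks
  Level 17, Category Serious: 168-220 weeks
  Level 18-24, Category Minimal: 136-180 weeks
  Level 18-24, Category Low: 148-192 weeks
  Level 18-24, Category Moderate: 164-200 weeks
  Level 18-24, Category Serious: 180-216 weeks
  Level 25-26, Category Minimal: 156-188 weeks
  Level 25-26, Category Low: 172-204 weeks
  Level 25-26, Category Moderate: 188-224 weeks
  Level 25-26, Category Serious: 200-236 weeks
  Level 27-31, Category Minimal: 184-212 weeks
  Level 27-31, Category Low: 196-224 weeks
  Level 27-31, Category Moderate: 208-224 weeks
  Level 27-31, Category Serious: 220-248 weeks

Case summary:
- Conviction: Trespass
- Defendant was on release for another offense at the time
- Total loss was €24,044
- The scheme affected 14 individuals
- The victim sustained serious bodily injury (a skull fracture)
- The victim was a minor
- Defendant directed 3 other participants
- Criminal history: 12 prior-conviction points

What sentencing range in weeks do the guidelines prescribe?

Base offense level for trespass: 12.
A1 applies: 12 + 3 = 15.
A3 applies: 15 + 4 = 19.
A4 applies (level before this adjustment is 19 ≥ 8, so +5): 19 + 5 = 24.
A5 applies: 24 + 3 = 27.
A6 applies: 27 + 2 = 29.
A7 applies: 29 + 2 = 31.
Final offense level: 31.
Criminal history: 12 prior points → Category Moderate (4-13).
Level 31 falls in the 27-31 band.
Grid: Level 27-31 × Category Moderate = 208-224 weeks.

208-224 weeks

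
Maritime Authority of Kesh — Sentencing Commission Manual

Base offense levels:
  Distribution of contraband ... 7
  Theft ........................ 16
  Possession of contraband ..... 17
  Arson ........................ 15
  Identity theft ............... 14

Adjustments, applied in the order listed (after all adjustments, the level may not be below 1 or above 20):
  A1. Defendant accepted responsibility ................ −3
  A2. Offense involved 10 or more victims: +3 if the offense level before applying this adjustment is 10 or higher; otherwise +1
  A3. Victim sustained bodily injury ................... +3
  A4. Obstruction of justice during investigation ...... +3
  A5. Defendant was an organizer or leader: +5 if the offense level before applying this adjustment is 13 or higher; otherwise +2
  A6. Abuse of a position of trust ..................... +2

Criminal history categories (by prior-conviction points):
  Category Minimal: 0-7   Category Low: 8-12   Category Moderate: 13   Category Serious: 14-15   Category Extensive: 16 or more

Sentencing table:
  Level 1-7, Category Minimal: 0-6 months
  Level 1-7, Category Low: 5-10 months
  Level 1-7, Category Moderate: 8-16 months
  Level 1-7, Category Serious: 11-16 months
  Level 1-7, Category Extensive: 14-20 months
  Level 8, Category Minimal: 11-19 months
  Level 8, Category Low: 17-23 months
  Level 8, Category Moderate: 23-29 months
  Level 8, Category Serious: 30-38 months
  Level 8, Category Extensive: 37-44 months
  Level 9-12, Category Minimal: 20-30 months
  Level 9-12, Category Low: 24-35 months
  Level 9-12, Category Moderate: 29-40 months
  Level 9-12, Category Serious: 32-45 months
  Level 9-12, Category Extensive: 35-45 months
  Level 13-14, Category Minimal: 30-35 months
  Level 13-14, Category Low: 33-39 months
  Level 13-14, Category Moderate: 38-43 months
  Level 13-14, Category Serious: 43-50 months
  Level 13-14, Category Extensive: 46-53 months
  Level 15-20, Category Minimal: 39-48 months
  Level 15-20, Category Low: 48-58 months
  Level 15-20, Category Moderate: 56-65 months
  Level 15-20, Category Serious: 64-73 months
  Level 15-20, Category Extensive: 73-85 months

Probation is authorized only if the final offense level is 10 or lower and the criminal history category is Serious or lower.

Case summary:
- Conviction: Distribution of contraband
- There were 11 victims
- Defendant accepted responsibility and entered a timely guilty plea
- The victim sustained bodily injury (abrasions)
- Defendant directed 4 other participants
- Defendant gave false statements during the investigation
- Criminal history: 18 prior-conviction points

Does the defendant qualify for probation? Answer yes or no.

No

Base offense level for distribution of contraband: 7.
A1 applies: 7 − 3 = 4.
A2 applies (level before this adjustment is 4 < 10, so +1): 4 + 1 = 5.
A3 applies: 5 + 3 = 8.
A4 applies: 8 + 3 = 11.
A5 applies (level before this adjustment is 11 < 13, so +2): 11 + 2 = 13.
A6 does not apply.
Final offense level: 13.
Criminal history: 18 prior points → Category Extensive (16+).
Level 13 falls in the 13-14 band.
Grid: Level 13-14 × Category Extensive = 46-53 months.
Probation check: level 13 > 10 and category Extensive > Serious → not eligible.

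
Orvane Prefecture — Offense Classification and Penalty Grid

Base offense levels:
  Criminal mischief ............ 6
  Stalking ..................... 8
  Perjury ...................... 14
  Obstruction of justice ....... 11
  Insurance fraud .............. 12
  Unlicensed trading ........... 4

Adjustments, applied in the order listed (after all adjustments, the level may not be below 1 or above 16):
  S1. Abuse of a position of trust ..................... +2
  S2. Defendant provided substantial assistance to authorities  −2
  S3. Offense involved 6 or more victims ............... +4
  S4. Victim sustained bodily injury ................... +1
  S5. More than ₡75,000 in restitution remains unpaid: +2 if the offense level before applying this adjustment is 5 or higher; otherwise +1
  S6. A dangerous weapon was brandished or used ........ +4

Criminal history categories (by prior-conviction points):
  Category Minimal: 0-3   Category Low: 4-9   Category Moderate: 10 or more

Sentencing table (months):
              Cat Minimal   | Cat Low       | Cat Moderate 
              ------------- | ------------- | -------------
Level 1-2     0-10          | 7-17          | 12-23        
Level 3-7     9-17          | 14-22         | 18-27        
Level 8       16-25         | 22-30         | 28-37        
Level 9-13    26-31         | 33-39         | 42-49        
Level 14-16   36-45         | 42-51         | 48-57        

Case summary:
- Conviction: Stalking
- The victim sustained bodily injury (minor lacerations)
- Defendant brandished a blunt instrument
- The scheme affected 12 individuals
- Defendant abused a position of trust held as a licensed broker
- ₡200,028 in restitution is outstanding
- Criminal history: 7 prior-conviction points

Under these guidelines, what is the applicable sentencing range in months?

42-51 months

Base offense level for stalking: 8.
S1 applies: 8 + 2 = 10.
S3 applies: 10 + 4 = 14.
S4 applies: 14 + 1 = 15.
S5 applies (level before this adjustment is 15 ≥ 5, so +2): 15 + 2 = 17.
S6 applies: 17 + 4 = 21.
Level 21 exceeds the maximum of 16; capped at 16.
Final offense level: 16.
Criminal history: 7 prior points → Category Low (4-9).
Level 16 falls in the 14-16 band.
Grid: Level 14-16 × Category Low = 42-51 months.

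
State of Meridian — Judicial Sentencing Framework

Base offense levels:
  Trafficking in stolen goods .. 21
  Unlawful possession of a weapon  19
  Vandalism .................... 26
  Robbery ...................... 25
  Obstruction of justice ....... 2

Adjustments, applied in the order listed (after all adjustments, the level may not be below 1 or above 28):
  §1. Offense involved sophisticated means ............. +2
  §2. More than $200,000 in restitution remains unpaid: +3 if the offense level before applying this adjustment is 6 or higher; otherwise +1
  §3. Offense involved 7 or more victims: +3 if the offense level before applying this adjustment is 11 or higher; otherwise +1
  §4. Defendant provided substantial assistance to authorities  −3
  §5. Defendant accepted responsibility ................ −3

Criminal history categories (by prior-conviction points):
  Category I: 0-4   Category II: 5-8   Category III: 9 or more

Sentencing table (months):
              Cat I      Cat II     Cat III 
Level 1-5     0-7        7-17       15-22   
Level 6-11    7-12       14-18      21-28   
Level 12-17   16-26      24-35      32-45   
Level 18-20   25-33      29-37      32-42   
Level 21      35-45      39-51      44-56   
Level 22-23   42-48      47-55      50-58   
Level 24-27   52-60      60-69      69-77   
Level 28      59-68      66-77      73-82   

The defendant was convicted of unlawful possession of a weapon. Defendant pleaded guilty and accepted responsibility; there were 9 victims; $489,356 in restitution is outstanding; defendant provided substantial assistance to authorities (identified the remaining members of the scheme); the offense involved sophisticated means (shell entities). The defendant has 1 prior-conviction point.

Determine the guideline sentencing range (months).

35-45 months

Base offense level for unlawful possession of a weapon: 19.
§1 applies: 19 + 2 = 21.
§2 applies (level before this adjustment is 21 ≥ 6, so +3): 21 + 3 = 24.
§3 applies (level before this adjustment is 24 ≥ 11, so +3): 24 + 3 = 27.
§4 applies: 27 − 3 = 24.
§5 applies: 24 − 3 = 21.
Final offense level: 21.
Criminal history: 1 prior point → Category I (0-4).
Level 21 falls in the 21 band.
Grid: Level 21 × Category I = 35-45 months.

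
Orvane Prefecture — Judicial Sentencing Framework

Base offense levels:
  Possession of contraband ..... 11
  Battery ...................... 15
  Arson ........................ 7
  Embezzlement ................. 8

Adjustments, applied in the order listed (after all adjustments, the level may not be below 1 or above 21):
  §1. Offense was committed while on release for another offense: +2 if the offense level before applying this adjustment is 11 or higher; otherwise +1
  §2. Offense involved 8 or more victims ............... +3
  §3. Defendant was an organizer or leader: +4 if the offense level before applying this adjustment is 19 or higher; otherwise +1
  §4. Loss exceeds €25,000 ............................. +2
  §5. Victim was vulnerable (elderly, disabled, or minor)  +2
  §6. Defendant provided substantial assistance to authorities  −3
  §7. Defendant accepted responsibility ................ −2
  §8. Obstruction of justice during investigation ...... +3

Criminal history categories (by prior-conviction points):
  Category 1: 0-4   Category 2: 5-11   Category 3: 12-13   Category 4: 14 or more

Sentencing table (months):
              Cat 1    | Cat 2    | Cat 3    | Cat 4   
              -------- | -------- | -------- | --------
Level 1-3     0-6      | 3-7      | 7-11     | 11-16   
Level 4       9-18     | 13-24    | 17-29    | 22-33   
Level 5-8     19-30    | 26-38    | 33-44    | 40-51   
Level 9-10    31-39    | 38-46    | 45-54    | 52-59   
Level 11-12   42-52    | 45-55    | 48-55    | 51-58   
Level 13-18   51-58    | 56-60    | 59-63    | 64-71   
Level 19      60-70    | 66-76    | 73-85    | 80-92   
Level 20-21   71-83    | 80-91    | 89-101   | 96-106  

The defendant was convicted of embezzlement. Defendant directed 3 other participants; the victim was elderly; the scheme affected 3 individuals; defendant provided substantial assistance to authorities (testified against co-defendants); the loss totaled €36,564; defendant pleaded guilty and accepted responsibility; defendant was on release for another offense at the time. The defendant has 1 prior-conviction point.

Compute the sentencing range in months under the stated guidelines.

31-39 months

Base offense level for embezzlement: 8.
§1 applies (level before this adjustment is 8 < 11, so +1): 8 + 1 = 9.
§2 does not apply.
§3 applies (level before this adjustment is 9 < 19, so +1): 9 + 1 = 10.
§4 applies: 10 + 2 = 12.
§5 applies: 12 + 2 = 14.
§6 applies: 14 − 3 = 11.
§7 applies: 11 − 2 = 9.
Final offense level: 9.
Criminal history: 1 prior point → Category 1 (0-4).
Level 9 falls in the 9-10 band.
Grid: Level 9-10 × Category 1 = 31-39 months.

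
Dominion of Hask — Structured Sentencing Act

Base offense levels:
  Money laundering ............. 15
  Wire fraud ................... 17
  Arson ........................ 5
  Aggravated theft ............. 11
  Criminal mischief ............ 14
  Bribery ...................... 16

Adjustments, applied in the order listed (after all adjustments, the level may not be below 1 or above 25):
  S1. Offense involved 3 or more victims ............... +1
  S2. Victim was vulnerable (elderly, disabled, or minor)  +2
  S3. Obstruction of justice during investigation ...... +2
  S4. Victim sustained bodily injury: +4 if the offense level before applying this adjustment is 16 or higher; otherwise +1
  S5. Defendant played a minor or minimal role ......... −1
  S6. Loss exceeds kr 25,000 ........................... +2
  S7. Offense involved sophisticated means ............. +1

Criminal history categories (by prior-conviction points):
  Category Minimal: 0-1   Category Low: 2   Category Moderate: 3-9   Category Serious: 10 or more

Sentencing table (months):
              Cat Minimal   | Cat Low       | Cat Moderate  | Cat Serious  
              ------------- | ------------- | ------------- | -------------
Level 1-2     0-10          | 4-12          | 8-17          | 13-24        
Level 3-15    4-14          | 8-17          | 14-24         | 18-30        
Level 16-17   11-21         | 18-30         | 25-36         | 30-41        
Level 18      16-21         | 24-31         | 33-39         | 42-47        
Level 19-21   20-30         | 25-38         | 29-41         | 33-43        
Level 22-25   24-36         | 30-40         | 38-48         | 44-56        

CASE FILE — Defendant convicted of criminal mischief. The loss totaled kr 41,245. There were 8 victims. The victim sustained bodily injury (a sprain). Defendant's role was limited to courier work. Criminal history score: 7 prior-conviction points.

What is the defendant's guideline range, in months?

Base offense level for criminal mischief: 14.
S1 applies: 14 + 1 = 15.
S2 does not apply.
S3 does not apply.
S4 applies (level before this adjustment is 15 < 16, so +1): 15 + 1 = 16.
S5 applies: 16 − 1 = 15.
S6 applies: 15 + 2 = 17.
Final offense level: 17.
Criminal history: 7 prior points → Category Moderate (3-9).
Level 17 falls in the 16-17 band.
Grid: Level 16-17 × Category Moderate = 25-36 months.

25-36 months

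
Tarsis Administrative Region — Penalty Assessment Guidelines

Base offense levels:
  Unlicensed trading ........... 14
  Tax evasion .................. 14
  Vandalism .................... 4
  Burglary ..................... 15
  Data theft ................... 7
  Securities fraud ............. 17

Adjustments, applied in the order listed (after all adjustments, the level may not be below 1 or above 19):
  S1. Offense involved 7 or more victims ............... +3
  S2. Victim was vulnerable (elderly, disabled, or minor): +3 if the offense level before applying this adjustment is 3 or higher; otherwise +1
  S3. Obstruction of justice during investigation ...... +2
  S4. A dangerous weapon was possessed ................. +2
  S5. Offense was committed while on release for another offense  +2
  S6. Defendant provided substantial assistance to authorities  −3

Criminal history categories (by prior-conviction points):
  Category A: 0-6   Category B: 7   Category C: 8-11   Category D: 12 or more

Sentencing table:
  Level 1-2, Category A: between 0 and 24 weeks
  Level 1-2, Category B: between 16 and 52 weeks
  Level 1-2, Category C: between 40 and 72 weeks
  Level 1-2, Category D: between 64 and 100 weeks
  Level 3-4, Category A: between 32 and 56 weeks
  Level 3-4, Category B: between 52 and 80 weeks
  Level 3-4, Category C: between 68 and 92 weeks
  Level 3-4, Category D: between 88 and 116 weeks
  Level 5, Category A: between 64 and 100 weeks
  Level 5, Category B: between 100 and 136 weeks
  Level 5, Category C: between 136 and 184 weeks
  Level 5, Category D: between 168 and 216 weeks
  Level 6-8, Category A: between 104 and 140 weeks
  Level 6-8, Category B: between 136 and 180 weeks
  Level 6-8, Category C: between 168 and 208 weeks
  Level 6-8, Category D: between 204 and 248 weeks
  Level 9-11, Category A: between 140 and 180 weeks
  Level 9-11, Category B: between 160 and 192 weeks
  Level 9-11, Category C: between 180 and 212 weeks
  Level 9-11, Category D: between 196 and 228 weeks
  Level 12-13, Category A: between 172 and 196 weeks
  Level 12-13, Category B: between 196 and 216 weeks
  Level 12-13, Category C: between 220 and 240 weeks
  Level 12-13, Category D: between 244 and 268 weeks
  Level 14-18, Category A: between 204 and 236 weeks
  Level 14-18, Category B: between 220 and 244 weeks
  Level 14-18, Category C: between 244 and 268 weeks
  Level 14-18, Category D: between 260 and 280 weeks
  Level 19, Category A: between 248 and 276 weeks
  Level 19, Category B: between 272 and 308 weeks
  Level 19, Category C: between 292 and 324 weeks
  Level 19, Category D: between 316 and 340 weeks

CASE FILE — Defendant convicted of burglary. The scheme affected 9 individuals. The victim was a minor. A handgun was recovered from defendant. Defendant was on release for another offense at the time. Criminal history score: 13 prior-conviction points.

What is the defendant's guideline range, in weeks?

316-340 weeks

Base offense level for burglary: 15.
S1 applies: 15 + 3 = 18.
S2 applies (level before this adjustment is 18 ≥ 3, so +3): 18 + 3 = 21.
S3 does not apply.
S4 applies: 21 + 2 = 23.
S5 applies: 23 + 2 = 25.
S6 does not apply.
Level 25 exceeds the maximum of 19; capped at 19.
Final offense level: 19.
Criminal history: 13 prior points → Category D (12+).
Level 19 falls in the 19 band.
Grid: Level 19 × Category D = 316-340 weeks.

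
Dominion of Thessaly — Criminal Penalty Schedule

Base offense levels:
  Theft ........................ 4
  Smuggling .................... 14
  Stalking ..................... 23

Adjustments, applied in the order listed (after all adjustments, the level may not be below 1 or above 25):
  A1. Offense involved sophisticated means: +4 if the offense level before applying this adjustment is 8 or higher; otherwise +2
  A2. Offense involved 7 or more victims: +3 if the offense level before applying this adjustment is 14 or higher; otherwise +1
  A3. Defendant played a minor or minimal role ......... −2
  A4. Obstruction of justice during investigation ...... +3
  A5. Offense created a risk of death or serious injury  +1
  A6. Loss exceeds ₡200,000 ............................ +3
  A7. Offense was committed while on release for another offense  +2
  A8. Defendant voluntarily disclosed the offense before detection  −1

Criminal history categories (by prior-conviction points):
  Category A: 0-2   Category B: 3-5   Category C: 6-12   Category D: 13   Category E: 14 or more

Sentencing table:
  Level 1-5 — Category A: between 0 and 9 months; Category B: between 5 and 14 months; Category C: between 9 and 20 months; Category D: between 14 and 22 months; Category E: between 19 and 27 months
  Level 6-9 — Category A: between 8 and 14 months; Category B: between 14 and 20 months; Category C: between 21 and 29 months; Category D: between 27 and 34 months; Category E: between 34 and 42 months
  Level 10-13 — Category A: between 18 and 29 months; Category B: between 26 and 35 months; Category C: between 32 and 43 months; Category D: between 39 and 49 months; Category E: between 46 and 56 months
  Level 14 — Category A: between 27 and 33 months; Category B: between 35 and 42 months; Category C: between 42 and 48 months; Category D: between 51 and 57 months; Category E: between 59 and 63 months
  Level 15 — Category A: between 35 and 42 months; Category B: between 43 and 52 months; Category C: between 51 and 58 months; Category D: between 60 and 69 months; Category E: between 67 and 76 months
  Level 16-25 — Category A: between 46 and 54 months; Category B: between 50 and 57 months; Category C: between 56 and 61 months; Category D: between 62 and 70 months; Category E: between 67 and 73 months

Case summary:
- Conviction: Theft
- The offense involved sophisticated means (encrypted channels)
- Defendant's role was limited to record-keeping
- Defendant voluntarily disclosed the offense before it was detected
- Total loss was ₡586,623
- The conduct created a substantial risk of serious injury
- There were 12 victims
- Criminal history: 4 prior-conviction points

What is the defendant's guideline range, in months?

14-20 months

Base offense level for theft: 4.
A1 applies (level before this adjustment is 4 < 8, so +2): 4 + 2 = 6.
A2 applies (level before this adjustment is 6 < 14, so +1): 6 + 1 = 7.
A3 applies: 7 − 2 = 5.
A4 does not apply.
A5 applies: 5 + 1 = 6.
A6 applies: 6 + 3 = 9.
A7 does not apply.
A8 applies: 9 − 1 = 8.
Final offense level: 8.
Criminal history: 4 prior points → Category B (3-5).
Level 8 falls in the 6-9 band.
Grid: Level 6-9 × Category B = 14-20 months.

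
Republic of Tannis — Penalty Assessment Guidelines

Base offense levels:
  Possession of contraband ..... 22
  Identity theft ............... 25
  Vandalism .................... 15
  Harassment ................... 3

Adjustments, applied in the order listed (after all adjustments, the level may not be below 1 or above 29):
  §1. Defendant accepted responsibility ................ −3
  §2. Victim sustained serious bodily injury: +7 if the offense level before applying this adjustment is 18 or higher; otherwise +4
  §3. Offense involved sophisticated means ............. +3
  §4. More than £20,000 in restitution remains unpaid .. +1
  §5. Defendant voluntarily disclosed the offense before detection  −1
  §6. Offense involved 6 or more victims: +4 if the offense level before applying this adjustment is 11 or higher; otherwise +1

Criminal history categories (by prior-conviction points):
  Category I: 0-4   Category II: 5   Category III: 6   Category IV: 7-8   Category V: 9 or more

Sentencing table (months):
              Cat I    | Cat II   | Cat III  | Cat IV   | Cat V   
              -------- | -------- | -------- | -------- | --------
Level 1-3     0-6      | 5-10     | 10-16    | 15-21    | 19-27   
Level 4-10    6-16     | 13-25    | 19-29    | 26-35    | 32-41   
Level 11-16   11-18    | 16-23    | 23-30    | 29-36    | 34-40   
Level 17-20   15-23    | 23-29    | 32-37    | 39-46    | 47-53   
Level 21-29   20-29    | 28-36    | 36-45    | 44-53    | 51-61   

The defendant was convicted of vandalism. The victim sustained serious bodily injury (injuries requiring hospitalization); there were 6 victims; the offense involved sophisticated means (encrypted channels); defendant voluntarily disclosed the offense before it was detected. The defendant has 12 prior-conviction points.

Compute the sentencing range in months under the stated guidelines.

51-61 months

Base offense level for vandalism: 15.
§2 applies (level before this adjustment is 15 < 18, so +4): 15 + 4 = 19.
§3 applies: 19 + 3 = 22.
§4 does not apply.
§5 applies: 22 − 1 = 21.
§6 applies (level before this adjustment is 21 ≥ 11, so +4): 21 + 4 = 25.
Final offense level: 25.
Criminal history: 12 prior points → Category V (9+).
Level 25 falls in the 21-29 band.
Grid: Level 21-29 × Category V = 51-61 months.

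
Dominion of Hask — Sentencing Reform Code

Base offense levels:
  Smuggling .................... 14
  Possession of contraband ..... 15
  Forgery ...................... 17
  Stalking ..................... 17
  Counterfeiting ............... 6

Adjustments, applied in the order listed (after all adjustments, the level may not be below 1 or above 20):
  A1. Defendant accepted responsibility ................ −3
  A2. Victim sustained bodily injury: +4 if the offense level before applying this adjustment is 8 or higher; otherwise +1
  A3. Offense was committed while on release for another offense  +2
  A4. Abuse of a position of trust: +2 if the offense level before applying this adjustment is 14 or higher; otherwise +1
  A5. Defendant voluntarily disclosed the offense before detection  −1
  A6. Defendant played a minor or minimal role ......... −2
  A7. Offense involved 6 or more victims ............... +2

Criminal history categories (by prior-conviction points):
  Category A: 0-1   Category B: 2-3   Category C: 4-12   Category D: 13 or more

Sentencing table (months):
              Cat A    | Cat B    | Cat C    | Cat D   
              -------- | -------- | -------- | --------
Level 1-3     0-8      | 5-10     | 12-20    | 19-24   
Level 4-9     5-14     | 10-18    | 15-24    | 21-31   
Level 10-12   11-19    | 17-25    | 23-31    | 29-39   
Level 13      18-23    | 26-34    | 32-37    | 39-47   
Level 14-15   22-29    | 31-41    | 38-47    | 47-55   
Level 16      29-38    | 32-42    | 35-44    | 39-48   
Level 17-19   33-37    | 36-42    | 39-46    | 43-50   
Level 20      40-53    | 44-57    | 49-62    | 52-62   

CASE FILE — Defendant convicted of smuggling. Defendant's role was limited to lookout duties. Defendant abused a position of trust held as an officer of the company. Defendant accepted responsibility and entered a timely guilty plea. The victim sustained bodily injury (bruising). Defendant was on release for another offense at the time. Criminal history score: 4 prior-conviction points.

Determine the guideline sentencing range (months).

39-46 months

Base offense level for smuggling: 14.
A1 applies: 14 − 3 = 11.
A2 applies (level before this adjustment is 11 ≥ 8, so +4): 11 + 4 = 15.
A3 applies: 15 + 2 = 17.
A4 applies (level before this adjustment is 17 ≥ 14, so +2): 17 + 2 = 19.
A5 does not apply.
A6 applies: 19 − 2 = 17.
A7 does not apply.
Final offense level: 17.
Criminal history: 4 prior points → Category C (4-12).
Level 17 falls in the 17-19 band.
Grid: Level 17-19 × Category C = 39-46 months.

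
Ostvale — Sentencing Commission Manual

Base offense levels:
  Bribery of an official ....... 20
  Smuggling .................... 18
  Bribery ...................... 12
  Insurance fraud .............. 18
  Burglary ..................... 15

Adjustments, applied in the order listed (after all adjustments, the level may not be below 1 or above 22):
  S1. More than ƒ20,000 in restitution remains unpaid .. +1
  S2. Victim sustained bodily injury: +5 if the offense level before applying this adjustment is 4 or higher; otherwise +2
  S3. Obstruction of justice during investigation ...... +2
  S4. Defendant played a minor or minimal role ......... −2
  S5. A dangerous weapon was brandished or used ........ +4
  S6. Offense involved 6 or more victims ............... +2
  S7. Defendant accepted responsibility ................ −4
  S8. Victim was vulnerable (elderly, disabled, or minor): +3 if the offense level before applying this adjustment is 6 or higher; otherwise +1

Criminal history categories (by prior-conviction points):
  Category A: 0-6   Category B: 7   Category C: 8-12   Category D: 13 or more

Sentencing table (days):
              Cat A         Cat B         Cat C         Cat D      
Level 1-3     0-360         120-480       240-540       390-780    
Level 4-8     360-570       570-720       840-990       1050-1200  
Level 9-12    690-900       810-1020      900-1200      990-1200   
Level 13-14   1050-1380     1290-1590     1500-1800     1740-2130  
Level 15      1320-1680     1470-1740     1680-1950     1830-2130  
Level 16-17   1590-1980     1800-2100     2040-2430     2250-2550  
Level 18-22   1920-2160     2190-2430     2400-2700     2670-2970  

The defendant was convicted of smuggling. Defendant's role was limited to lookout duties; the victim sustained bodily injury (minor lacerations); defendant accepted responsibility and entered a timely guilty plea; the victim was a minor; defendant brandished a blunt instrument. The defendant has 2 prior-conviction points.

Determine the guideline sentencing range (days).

Base offense level for smuggling: 18.
S2 applies (level before this adjustment is 18 ≥ 4, so +5): 18 + 5 = 23.
S4 applies: 23 − 2 = 21.
S5 applies: 21 + 4 = 25.
S6 does not apply.
S7 applies: 25 − 4 = 21.
S8 applies (level before this adjustment is 21 ≥ 6, so +3): 21 + 3 = 24.
Level 24 exceeds the maximum of 22; capped at 22.
Final offense level: 22.
Criminal history: 2 prior points → Category A (0-6).
Level 22 falls in the 18-22 band.
Grid: Level 18-22 × Category A = 1920-2160 days.

1920-2160 days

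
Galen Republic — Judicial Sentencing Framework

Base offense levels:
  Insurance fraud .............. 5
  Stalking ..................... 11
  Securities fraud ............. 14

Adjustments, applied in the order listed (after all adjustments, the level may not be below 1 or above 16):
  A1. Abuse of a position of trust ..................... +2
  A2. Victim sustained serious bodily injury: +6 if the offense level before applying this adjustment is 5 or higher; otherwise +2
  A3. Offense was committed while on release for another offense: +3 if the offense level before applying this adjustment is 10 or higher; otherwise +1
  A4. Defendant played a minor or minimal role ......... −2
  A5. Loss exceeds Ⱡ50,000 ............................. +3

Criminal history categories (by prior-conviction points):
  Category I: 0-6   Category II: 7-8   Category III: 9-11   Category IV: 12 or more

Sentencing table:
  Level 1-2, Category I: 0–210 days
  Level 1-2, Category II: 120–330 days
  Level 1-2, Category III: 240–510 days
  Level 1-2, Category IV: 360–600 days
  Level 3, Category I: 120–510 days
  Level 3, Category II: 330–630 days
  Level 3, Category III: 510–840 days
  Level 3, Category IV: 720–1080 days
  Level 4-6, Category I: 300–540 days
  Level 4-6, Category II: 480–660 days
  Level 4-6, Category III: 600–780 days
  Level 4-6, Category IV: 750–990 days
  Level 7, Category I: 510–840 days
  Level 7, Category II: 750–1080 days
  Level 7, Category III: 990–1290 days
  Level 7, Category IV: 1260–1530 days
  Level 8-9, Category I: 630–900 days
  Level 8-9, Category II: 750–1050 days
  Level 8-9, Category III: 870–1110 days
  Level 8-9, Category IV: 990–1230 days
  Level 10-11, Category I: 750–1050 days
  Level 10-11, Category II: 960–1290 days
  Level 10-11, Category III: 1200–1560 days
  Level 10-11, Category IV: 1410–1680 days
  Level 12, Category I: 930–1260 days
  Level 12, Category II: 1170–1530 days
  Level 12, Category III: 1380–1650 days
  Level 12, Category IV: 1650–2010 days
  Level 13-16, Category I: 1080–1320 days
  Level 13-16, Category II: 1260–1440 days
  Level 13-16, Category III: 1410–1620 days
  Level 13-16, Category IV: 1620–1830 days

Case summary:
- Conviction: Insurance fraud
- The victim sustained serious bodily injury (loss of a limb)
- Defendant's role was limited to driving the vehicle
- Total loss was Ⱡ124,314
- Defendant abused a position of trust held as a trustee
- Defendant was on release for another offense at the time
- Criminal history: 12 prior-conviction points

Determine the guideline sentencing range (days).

Base offense level for insurance fraud: 5.
A1 applies: 5 + 2 = 7.
A2 applies (level before this adjustment is 7 ≥ 5, so +6): 7 + 6 = 13.
A3 applies (level before this adjustment is 13 ≥ 10, so +3): 13 + 3 = 16.
A4 applies: 16 − 2 = 14.
A5 applies: 14 + 3 = 17.
Level 17 exceeds the maximum of 16; capped at 16.
Final offense level: 16.
Criminal history: 12 prior points → Category IV (12+).
Level 16 falls in the 13-16 band.
Grid: Level 13-16 × Category IV = 1620-1830 days.

1620-1830 days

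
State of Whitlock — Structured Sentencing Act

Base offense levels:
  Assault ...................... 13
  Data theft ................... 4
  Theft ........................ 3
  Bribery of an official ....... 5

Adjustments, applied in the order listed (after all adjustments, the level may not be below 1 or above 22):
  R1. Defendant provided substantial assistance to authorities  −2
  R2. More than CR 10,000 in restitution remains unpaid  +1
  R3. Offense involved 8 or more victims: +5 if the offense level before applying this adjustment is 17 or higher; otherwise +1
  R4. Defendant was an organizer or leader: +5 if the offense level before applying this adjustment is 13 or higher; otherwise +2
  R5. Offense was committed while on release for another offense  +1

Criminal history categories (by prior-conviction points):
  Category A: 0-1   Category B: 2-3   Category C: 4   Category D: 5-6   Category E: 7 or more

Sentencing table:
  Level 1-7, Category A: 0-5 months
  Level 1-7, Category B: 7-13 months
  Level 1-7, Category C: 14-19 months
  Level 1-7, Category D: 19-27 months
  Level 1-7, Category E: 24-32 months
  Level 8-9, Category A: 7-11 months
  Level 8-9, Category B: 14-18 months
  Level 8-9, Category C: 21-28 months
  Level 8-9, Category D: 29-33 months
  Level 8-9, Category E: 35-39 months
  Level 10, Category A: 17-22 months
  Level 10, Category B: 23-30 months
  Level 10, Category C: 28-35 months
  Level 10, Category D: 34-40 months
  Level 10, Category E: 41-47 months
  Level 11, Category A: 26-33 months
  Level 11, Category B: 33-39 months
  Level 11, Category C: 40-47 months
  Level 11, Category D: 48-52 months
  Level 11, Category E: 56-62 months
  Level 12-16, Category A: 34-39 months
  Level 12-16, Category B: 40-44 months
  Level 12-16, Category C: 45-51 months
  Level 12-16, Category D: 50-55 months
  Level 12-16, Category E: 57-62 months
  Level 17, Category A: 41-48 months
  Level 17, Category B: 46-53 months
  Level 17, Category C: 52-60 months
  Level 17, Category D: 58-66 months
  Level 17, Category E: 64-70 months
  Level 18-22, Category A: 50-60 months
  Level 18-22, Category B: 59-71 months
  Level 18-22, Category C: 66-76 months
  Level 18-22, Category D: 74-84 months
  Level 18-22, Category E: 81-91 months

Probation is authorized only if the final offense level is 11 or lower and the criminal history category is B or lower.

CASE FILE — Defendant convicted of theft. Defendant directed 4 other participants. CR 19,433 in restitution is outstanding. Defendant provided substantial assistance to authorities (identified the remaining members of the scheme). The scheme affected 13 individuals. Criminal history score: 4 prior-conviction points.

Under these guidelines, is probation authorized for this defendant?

Base offense level for theft: 3.
R1 applies: 3 − 2 = 1.
R2 applies: 1 + 1 = 2.
R3 applies (level before this adjustment is 2 < 17, so +1): 2 + 1 = 3.
R4 applies (level before this adjustment is 3 < 13, so +2): 3 + 2 = 5.
R5 does not apply.
Final offense level: 5.
Criminal history: 4 prior points → Category C (4).
Level 5 falls in the 1-7 band.
Grid: Level 1-7 × Category C = 14-19 months.
Probation check: level 5 ≤ 11 and category C > B → not eligible.

No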